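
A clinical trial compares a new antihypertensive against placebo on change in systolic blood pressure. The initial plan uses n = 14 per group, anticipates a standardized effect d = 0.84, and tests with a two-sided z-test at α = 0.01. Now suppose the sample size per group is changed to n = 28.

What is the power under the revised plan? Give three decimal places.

With n = 28 per group: δ = d·√(n/2) = 0.84 × √(28/2) = 3.1430. Critical value z_{0.005} = 2.576.
Revised power = Φ(δ − 2.576) + Φ(−δ − 2.576) = Φ(0.567) + Φ(-5.719) = 0.7147 + 0.0000 = 0.7147.

Power ≈ 0.715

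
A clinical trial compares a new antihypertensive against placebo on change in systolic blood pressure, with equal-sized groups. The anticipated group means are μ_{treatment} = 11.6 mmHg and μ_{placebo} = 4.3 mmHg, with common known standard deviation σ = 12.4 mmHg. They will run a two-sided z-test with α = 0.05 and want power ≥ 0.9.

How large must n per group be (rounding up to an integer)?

Standardized effect: d = |μ_{treatment} − μ_{placebo}| / σ = |11.6 − 4.3| / 12.4 = 0.5887
For power 0.9 need Φ(δ − z_{0.025}) = 0.9, so δ = z_{0.025} + z_{0.10} = 1.960 + 1.282 = 3.242.
(Ignoring the negligible lower-tail rejection probability gives the usual closed-form inversion.)
δ = d·√(n/2) ⇒ n = 2(δ/d)² = 2 × (3.242 / 0.5887)² = 60.64.
Rounding up, n = 61 per group.

n = 61 per group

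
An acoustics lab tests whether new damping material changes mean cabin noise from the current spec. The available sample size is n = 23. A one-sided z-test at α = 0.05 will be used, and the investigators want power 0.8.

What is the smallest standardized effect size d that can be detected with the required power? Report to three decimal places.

Required noncentrality: δ = z_{0.05} + z_{0.20} = 1.645 + 0.842 = 2.486.
δ = d·√n ⇒ d = δ/√n = 2.486/√23 = 0.5185.

d ≈ 0.518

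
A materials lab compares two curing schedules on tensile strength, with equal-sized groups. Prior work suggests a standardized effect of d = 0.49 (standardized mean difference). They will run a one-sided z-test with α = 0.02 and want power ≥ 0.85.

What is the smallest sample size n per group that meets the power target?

For power 0.85 need Φ(δ − z_{0.02}) = 0.85, so δ = z_{0.02} + z_{0.15} = 2.054 + 1.036 = 3.090.
δ = d·√(n/2) ⇒ n = 2(δ/d)² = 2 × (3.090 / 0.49)² = 79.54.
Rounding up, n = 80 per group.

n = 80 per group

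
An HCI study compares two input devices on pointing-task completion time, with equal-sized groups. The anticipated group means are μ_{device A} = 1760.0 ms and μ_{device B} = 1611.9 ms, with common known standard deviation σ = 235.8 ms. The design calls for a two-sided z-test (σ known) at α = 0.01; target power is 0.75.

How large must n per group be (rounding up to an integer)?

n = 54 per group

Standardized effect: d = |μ_{device A} − μ_{device B}| / σ = |1760.0 − 1611.9| / 235.8 = 0.6281
For power 0.75 need Φ(δ − z_{0.005}) = 0.75, so δ = z_{0.005} + z_{0.25} = 2.576 + 0.674 = 3.250.
(For δ > 0 the lower-tail rejection region contributes negligibly to power, so the one-term inversion is standard.)
δ = d·√(n/2) ⇒ n = 2(δ/d)² = 2 × (3.250 / 0.6281)² = 53.56.
Round up to the next whole unit.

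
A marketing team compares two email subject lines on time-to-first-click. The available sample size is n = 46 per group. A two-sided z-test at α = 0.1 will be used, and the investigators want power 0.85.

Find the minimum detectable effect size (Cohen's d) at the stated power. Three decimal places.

Required noncentrality: δ = z_{0.05} + z_{0.15} = 1.645 + 1.036 = 2.681.
(Lower-tail contribution to power is negligible for δ > 0.)
δ = d·√(n/2) ⇒ d = δ/√(n/2) = 2.681/√(46/2) = 0.5591.

d ≈ 0.559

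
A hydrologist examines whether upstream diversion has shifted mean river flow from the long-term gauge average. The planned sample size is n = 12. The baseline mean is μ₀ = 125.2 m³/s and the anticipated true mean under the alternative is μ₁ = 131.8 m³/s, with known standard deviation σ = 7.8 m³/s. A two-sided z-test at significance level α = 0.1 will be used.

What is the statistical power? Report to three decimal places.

Standardized effect: d = |μ₁ − μ₀| / σ = |131.8 − 125.2| / 7.8 = 0.8462
Noncentrality parameter: δ = d·√n = 0.8462 × √12 = 2.9312
Two-sided α = 0.1 → critical value z_{0.05} = 1.645.
Power = Φ(δ − 1.645) + Φ(−δ − 1.645) = Φ(1.286) + Φ(-4.576) = 0.9008 + 0.0000 = 0.9008.

Power ≈ 0.901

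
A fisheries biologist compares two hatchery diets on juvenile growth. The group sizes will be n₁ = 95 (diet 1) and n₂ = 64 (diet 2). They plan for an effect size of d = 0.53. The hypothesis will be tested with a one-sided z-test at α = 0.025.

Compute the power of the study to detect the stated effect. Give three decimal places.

Noncentrality parameter: δ = d / √(1/n₁ + 1/n₂) = 0.53 / √(1/95 + 1/64) = 3.2774
One-sided α = 0.025 → critical value z_{0.025} = 1.960.
Power = Φ(δ − 1.960) = Φ(1.317) = 0.9062.

Power ≈ 0.906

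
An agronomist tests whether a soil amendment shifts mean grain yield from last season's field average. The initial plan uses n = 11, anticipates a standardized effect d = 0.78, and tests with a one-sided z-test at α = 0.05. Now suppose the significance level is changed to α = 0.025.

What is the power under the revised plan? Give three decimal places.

Power ≈ 0.735

δ = d·√n = 0.78 × √11 = 2.5870 (unchanged). New critical value: z_{0.025} = 1.960.
Revised power = Φ(δ − 1.960) = Φ(0.627) = 0.7347.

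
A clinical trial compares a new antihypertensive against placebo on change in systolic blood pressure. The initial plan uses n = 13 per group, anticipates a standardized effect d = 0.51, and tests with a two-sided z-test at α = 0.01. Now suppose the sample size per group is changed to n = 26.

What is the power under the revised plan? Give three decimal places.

With n = 26 per group: δ = d·√(n/2) = 0.51 × √(26/2) = 1.8388. Critical value z_{0.005} = 2.576.
Revised power = Φ(δ − 2.576) + Φ(−δ − 2.576) = Φ(-0.737) + Φ(-4.415) = 0.2306 + 0.0000 = 0.2306.

Power ≈ 0.231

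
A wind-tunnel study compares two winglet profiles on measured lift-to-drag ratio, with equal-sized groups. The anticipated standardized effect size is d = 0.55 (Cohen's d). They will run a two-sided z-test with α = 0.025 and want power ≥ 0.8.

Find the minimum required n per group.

n = 63 per group

Set Φ(δ − 2.241) = 0.8; then δ − 2.241 = Φ⁻¹(0.8) = 0.842, giving δ = 3.083.
(The Φ(−δ − z_{α/2}) term is vanishingly small for δ > 0 and is dropped in the standard sample-size formula.)
δ = d·√(n/2) ⇒ n = 2(δ/d)² = 2 × (3.083 / 0.55)² = 62.84.
Round up to the next whole unit.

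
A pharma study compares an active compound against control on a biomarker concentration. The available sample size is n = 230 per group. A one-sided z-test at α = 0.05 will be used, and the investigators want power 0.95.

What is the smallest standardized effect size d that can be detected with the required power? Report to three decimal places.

d ≈ 0.307

Need Φ(δ − 1.645) = 0.95, so δ = 1.645 + 1.645 = 3.290.
δ = d·√(n/2) ⇒ d = δ/√(n/2) = 3.290/√(230/2) = 0.3068.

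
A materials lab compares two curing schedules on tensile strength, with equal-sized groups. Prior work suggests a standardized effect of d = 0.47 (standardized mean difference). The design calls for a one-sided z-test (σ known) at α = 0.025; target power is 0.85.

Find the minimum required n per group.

n = 82 per group

Set Φ(δ − 1.960) = 0.85; then δ − 1.960 = Φ⁻¹(0.85) = 1.036, giving δ = 2.996.
δ = d·√(n/2) ⇒ n = 2(δ/d)² = 2 × (2.996 / 0.47)² = 81.29.
Round up to the next whole unit.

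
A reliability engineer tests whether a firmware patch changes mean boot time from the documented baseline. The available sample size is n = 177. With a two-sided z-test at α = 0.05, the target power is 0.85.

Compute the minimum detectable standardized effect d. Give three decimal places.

Need Φ(δ − 1.960) = 0.85, so δ = 1.960 + 1.036 = 2.996.
(Lower-tail contribution to power is negligible for δ > 0.)
δ = d·√n ⇒ d = δ/√n = 2.996/√177 = 0.2252.

d ≈ 0.225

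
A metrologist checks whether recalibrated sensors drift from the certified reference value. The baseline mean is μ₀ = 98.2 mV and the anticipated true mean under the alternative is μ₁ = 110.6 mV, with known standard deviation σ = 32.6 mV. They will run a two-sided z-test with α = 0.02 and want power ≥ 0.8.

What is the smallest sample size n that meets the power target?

Standardized effect: d = |μ₁ − μ₀| / σ = |110.6 − 98.2| / 32.6 = 0.3804
Set Φ(δ − 2.326) = 0.8; then δ − 2.326 = Φ⁻¹(0.8) = 0.842, giving δ = 3.168.
(Ignoring the negligible lower-tail rejection probability gives the usual closed-form inversion.)
δ = d·√n ⇒ n = (δ/d)² = (3.168 / 0.3804)² = 69.37.
Round up to the next whole unit.

n = 70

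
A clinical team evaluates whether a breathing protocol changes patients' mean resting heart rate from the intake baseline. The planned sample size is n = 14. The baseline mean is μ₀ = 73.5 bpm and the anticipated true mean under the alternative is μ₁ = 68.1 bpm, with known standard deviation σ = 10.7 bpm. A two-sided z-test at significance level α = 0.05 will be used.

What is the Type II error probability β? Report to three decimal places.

Standardized effect: d = |μ₁ − μ₀| / σ = |68.1 − 73.5| / 10.7 = 0.5047
Noncentrality parameter: δ = d·√n = 0.5047 × √14 = 1.8883
Two-sided α = 0.05 → critical value z_{0.025} = 1.960.
Power = Φ(δ − 1.960) + Φ(−δ − 1.960) = Φ(-0.072) + Φ(-3.848) = 0.4714 + 0.0001 = 0.4715.
Type II error: β = 1 − power = 1 − 0.4715 = 0.5285.

β ≈ 0.529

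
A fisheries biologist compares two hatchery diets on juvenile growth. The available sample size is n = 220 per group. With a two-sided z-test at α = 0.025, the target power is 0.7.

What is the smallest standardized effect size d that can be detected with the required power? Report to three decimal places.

d ≈ 0.264

Need Φ(δ − 2.241) = 0.7, so δ = 2.241 + 0.524 = 2.766.
(The second rejection-region term Φ(−δ − z_{α/2}) is negligible and dropped.)
δ = d·√(n/2) ⇒ d = δ/√(n/2) = 2.766/√(220/2) = 0.2637.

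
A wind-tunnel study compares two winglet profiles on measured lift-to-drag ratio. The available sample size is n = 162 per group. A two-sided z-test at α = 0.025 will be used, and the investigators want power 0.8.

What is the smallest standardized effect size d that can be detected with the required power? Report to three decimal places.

d ≈ 0.343

Need Φ(δ − 2.241) = 0.8, so δ = 2.241 + 0.842 = 3.083.
(Lower-tail contribution to power is negligible for δ > 0.)
δ = d·√(n/2) ⇒ d = δ/√(n/2) = 3.083/√(162/2) = 0.3426.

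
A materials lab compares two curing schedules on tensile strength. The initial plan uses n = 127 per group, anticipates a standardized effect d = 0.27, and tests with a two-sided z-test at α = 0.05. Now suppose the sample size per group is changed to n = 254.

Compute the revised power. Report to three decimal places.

Power ≈ 0.861

With n = 254 per group: δ = d·√(n/2) = 0.27 × √(254/2) = 3.0427. Critical value z_{0.025} = 1.960.
Revised power = Φ(δ − 1.960) + Φ(−δ − 1.960) = Φ(1.083) + Φ(-5.003) = 0.8605 + 0.0000 = 0.8605.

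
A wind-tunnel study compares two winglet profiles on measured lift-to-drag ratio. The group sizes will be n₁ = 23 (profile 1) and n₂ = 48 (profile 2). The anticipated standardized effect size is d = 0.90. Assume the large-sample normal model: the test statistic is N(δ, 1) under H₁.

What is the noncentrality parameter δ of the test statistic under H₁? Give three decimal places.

δ ≈ 3.549

The noncentrality parameter scales effect size by the design's sample-size factor: δ = d / √(1/n₁ + 1/n₂) = 0.90 / √(1/23 + 1/48) = 3.5489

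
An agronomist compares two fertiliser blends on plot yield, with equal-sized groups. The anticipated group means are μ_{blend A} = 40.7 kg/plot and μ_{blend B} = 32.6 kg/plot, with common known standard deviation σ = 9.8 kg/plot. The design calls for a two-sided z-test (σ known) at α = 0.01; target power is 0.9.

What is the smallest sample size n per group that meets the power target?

Standardized effect: d = |μ_{blend A} − μ_{blend B}| / σ = |40.7 − 32.6| / 9.8 = 0.8265
Set Φ(δ − 2.576) = 0.9; then δ − 2.576 = Φ⁻¹(0.9) = 1.282, giving δ = 3.857.
(The Φ(−δ − z_{α/2}) term is vanishingly small for δ > 0 and is dropped in the standard sample-size formula.)
δ = d·√(n/2) ⇒ n = 2(δ/d)² = 2 × (3.857 / 0.8265)² = 43.56.
Rounding up, n = 44 per group.

n = 44 per group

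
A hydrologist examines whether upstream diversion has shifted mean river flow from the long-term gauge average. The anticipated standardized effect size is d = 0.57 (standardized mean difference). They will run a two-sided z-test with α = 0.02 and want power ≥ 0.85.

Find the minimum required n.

n = 35

For power 0.85 need Φ(δ − z_{0.01}) = 0.85, so δ = z_{0.01} + z_{0.15} = 2.326 + 1.036 = 3.363.
(The Φ(−δ − z_{α/2}) term is vanishingly small for δ > 0 and is dropped in the standard sample-size formula.)
δ = d·√n ⇒ n = (δ/d)² = (3.363 / 0.57)² = 34.81.
Rounding up, n = 35.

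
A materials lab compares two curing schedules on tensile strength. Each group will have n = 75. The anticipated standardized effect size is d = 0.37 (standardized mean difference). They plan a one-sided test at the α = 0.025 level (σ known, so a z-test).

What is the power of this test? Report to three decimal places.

Power ≈ 0.620

Noncentrality parameter: δ = d·√(n/2) = 0.37 × √(75/2) = 2.2658
Critical value for a one-sided test at α = 0.025: z_α = 1.960.
Power = Φ(δ − 1.960) = Φ(0.306) = 0.6201.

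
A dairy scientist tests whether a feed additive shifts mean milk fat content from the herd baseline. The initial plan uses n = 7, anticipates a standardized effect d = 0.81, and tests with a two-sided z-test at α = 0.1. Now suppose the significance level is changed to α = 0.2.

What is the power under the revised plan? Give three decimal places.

δ = d·√n = 0.81 × √7 = 2.1431 (unchanged). New critical value: z_{0.1} = 1.282.
Revised power = Φ(δ − 1.282) + Φ(−δ − 1.282) = Φ(0.862) + Φ(-3.425) = 0.8055 + 0.0003 = 0.8058.

Power ≈ 0.806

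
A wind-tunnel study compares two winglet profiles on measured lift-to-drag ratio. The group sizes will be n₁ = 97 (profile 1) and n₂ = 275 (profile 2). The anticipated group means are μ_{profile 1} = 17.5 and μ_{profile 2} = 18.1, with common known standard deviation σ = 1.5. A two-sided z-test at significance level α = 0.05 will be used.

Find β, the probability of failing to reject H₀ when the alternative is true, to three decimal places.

β ≈ 0.077

Standardized effect: d = |μ_{profile 1} − μ_{profile 2}| / σ = |17.5 − 18.1| / 1.5 = 0.4000
Noncentrality parameter: δ = d / √(1/n₁ + 1/n₂) = 0.4000 / √(1/97 + 1/275) = 3.3872
Critical value for a two-sided test at α = 0.05: z_{α/2} = 1.960.
Power = Φ(δ − 1.960) + Φ(−δ − 1.960) = Φ(1.427) + Φ(-5.347) = 0.9232 + 0.0000 = 0.9232.
Type II error: β = 1 − power = 1 − 0.9232 = 0.0768.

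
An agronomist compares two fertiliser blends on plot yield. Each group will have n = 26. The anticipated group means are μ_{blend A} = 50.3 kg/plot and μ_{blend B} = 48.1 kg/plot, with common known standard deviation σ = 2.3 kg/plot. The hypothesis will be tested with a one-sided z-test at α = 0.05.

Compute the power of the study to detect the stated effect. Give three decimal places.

Standardized effect: d = |μ_{blend A} − μ_{blend B}| / σ = |50.3 − 48.1| / 2.3 = 0.9565
Noncentrality parameter: δ = d·√(n/2) = 0.9565 × √(26/2) = 3.4488
One-sided α = 0.05 → critical value z_{0.05} = 1.645.
Power = Φ(δ − 1.645) = Φ(1.804) = 0.9644.

Power ≈ 0.964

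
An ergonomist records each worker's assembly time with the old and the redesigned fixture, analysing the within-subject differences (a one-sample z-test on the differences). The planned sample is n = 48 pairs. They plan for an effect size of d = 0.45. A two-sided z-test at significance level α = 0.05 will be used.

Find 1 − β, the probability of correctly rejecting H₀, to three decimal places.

Noncentrality parameter: λ = d·√n = 0.45 × √48 = 3.1177
Critical value for a two-sided test at α = 0.05: z_{α/2} = 1.960.
Power = Φ(λ − 1.960) + Φ(−λ − 1.960) = Φ(1.158) + Φ(-5.078) = 0.8765 + 0.0000 = 0.8765.

Power ≈ 0.877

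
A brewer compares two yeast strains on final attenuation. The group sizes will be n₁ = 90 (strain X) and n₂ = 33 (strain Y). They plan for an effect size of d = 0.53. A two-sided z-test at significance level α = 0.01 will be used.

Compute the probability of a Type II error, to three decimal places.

β ≈ 0.489

Noncentrality parameter: δ = d / √(1/n₁ + 1/n₂) = 0.53 / √(1/90 + 1/33) = 2.6044
Critical value for a two-sided test at α = 0.01: z_{α/2} = 2.576.
Power = Φ(δ − 2.576) + Φ(−δ − 2.576) = Φ(0.029) + Φ(-5.180) = 0.5114 + 0.0000 = 0.5114.
Type II error: β = 1 − power = 1 − 0.5114 = 0.4886.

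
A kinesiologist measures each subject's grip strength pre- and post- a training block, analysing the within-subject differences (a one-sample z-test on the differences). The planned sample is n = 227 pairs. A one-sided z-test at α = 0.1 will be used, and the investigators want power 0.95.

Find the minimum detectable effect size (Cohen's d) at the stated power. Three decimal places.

Required noncentrality: δ = z_{0.1} + z_{0.05} = 1.282 + 1.645 = 2.926.
δ = d·√n ⇒ d = δ/√n = 2.926/√227 = 0.1942.

d ≈ 0.194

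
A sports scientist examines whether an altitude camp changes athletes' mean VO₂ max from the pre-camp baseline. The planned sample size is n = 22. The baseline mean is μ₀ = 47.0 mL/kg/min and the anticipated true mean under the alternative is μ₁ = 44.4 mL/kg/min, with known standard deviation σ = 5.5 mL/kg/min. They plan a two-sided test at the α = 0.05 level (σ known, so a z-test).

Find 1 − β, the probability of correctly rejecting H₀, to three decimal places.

Power ≈ 0.602

Standardized effect: d = |μ₁ − μ₀| / σ = |44.4 − 47.0| / 5.5 = 0.4727
Noncentrality parameter: δ = d·√n = 0.4727 × √22 = 2.2173
Critical value for a two-sided test at α = 0.05: z_{α/2} = 1.960.
Power = Φ(δ − 1.960) + Φ(−δ − 1.960) = Φ(0.257) + Φ(-4.177) = 0.6015 + 0.0000 = 0.6016.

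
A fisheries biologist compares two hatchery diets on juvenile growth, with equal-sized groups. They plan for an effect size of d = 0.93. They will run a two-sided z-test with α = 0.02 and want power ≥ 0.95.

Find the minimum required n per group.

Set Φ(δ − 2.326) = 0.95; then δ − 2.326 = Φ⁻¹(0.95) = 1.645, giving δ = 3.971.
(Ignoring the negligible lower-tail rejection probability gives the usual closed-form inversion.)
δ = d·√(n/2) ⇒ n = 2(δ/d)² = 2 × (3.971 / 0.93)² = 36.47.
Round up to the next whole unit.

n = 37 per group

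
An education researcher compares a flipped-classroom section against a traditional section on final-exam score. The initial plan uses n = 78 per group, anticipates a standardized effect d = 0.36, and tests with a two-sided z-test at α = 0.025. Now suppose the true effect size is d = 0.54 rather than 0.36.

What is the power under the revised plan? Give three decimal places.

With d = 0.54: δ = d·√(n/2) = 0.54 × √(78/2) = 3.3723. Critical value z_{0.0125} = 2.241.
Revised power = Φ(δ − 2.241) + Φ(−δ − 2.241) = Φ(1.131) + Φ(-5.614) = 0.8710 + 0.0000 = 0.8710.

Power ≈ 0.871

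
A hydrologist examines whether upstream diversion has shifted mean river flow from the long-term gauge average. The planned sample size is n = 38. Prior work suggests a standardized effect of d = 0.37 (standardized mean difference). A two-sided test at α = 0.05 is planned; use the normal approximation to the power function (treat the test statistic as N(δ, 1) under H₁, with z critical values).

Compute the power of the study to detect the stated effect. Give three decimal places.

Power ≈ 0.626

Noncentrality parameter: δ = d·√n = 0.37 × √38 = 2.2808
Critical value for a two-sided test at α = 0.05: z_{α/2} = 1.960.
Power = Φ(δ − 1.960) + Φ(−δ − 1.960) = Φ(0.321) + Φ(-4.241) = 0.6258 + 0.0000 = 0.6259.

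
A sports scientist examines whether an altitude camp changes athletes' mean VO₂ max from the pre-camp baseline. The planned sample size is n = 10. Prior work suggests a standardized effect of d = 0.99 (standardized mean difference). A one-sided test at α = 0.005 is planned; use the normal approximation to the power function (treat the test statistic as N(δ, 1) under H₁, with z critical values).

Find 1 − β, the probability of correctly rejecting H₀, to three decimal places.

Noncentrality parameter: λ = d·√n = 0.99 × √10 = 3.1307
Critical value for a one-sided test at α = 0.005: z_α = 2.576.
Power = P(Z > 2.576 − λ) = Φ(0.555) = 0.7105.

Power ≈ 0.710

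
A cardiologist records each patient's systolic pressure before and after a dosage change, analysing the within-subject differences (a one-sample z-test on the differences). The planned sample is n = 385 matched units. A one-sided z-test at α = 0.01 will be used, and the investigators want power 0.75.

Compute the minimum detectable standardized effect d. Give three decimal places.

d ≈ 0.153

Required noncentrality: δ = z_{0.01} + z_{0.25} = 2.326 + 0.674 = 3.001.
δ = d·√n ⇒ d = δ/√n = 3.001/√385 = 0.1529.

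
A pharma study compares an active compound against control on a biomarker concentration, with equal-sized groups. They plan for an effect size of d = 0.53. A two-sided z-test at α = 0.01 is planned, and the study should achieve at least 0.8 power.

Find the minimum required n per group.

n = 84 per group

Set Φ(δ − 2.576) = 0.8; then δ − 2.576 = Φ⁻¹(0.8) = 0.842, giving δ = 3.417.
(For δ > 0 the lower-tail rejection region contributes negligibly to power, so the one-term inversion is standard.)
δ = d·√(n/2) ⇒ n = 2(δ/d)² = 2 × (3.417 / 0.53)² = 83.15.
Rounding up, n = 84 per group.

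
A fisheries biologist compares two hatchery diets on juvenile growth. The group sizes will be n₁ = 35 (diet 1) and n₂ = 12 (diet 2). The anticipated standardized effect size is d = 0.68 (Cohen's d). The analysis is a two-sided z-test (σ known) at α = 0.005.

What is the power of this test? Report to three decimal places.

Power ≈ 0.219

Noncentrality parameter: λ = d / √(1/n₁ + 1/n₂) = 0.68 / √(1/35 + 1/12) = 2.0328
Critical value for a two-sided test at α = 0.005: z_{α/2} = 2.807.
Power = Φ(λ − 2.807) + Φ(−λ − 2.807) = Φ(-0.774) + Φ(-4.840) = 0.2194 + 0.0000 = 0.2194.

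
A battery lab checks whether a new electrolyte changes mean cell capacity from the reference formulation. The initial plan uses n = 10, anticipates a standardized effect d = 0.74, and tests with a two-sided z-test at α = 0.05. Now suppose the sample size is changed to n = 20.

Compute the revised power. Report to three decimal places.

With n = 20: δ = d·√n = 0.74 × √20 = 3.3094. Critical value z_{0.025} = 1.960.
Revised power = Φ(δ − 1.960) + Φ(−δ − 1.960) = Φ(1.349) + Φ(-5.269) = 0.9114 + 0.0000 = 0.9114.

Power ≈ 0.911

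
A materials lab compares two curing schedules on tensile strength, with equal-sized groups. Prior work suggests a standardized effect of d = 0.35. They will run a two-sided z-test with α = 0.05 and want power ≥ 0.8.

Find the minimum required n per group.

For power 0.8 need Φ(δ − z_{0.025}) = 0.8, so δ = z_{0.025} + z_{0.20} = 1.960 + 0.842 = 2.802.
(The Φ(−δ − z_{α/2}) term is vanishingly small for δ > 0 and is dropped in the standard sample-size formula.)
δ = d·√(n/2) ⇒ n = 2(δ/d)² = 2 × (2.802 / 0.35)² = 128.14.
Rounding up, n = 129 per group.

n = 129 per group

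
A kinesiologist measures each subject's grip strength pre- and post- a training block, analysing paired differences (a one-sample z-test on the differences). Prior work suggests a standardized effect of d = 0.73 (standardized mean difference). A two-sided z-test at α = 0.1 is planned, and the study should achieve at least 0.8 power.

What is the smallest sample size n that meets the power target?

For power 0.8 need Φ(δ − z_{0.05}) = 0.8, so δ = z_{0.05} + z_{0.20} = 1.645 + 0.842 = 2.486.
(For δ > 0 the lower-tail rejection region contributes negligibly to power, so the one-term inversion is standard.)
δ = d·√n ⇒ n = (δ/d)² = (2.486 / 0.73)² = 11.60.
Round up to the next whole unit.

n = 12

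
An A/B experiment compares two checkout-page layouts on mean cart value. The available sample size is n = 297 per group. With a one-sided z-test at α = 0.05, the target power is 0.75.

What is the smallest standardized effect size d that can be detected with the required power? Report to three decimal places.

Required noncentrality: δ = z_{0.05} + z_{0.25} = 1.645 + 0.674 = 2.319.
δ = d·√(n/2) ⇒ d = δ/√(n/2) = 2.319/√(297/2) = 0.1903.

d ≈ 0.190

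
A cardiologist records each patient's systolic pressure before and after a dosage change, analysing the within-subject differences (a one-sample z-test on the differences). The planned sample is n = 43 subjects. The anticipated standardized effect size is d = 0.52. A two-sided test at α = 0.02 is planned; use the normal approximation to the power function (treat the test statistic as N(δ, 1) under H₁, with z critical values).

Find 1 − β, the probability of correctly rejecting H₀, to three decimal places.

Power ≈ 0.861

Noncentrality parameter: δ = d·√n = 0.52 × √43 = 3.4099
Critical value for a two-sided test at α = 0.02: z_{α/2} = 2.326.
Power = Φ(δ − 2.326) + Φ(−δ − 2.326) = Φ(1.084) + Φ(-5.736) = 0.8607 + 0.0000 = 0.8607.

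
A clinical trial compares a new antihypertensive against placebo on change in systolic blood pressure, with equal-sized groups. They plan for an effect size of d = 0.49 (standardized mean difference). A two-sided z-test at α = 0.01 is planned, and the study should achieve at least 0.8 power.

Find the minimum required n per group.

n = 98 per group

Set Φ(δ − 2.576) = 0.8; then δ − 2.576 = Φ⁻¹(0.8) = 0.842, giving δ = 3.417.
(For δ > 0 the lower-tail rejection region contributes negligibly to power, so the one-term inversion is standard.)
δ = d·√(n/2) ⇒ n = 2(δ/d)² = 2 × (3.417 / 0.49)² = 97.28.
Rounding up, n = 98 per group.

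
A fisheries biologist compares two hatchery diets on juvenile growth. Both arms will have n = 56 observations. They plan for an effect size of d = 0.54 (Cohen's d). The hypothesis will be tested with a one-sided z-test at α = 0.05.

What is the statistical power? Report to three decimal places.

Noncentrality parameter: δ = d·√(n/2) = 0.54 × √(56/2) = 2.8574
One-sided α = 0.05 → critical value z_{0.05} = 1.645.
Power = Φ(δ − 1.645) = Φ(1.213) = 0.8874.

Power ≈ 0.887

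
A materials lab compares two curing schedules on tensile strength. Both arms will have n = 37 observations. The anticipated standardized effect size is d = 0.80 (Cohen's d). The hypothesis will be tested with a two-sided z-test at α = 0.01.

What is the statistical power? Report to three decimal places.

Power ≈ 0.807

Noncentrality parameter: δ = d·√(n/2) = 0.80 × √(37/2) = 3.4409
Two-sided α = 0.01 → critical value z_{0.005} = 2.576.
Power = Φ(δ − 2.576) + Φ(−δ − 2.576) = Φ(0.865) + Φ(-6.017) = 0.8065 + 0.0000 = 0.8065.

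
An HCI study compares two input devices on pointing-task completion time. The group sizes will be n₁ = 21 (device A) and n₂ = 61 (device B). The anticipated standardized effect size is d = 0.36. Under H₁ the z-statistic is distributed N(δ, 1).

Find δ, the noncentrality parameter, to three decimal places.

δ ≈ 1.423

δ = d / √(1/n₁ + 1/n₂) = 0.36 / √(1/21 + 1/61) = 1.4229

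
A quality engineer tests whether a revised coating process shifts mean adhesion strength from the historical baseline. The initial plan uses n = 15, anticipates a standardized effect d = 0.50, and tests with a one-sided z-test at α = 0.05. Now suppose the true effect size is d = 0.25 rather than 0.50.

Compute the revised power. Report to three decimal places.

Power ≈ 0.249

With d = 0.25: δ = d·√n = 0.25 × √15 = 0.9682. Critical value z_{0.05} = 1.645.
Revised power = Φ(δ − 1.645) = Φ(-0.677) = 0.2493.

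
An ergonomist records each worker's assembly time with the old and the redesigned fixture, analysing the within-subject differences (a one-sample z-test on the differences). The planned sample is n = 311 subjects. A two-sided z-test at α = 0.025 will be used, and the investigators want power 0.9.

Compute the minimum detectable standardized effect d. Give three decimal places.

d ≈ 0.200

Required noncentrality: δ = z_{0.0125} + z_{0.10} = 2.241 + 1.282 = 3.523.
(Lower-tail contribution to power is negligible for δ > 0.)
δ = d·√n ⇒ d = δ/√n = 3.523/√311 = 0.1998.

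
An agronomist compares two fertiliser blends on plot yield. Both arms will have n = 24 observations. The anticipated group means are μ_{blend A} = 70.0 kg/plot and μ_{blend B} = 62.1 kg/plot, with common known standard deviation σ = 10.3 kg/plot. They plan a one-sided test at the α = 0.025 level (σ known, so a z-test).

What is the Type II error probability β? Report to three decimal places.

β ≈ 0.243

Standardized effect: d = |μ_{blend A} − μ_{blend B}| / σ = |70.0 − 62.1| / 10.3 = 0.7670
Noncentrality parameter: δ = d·√(n/2) = 0.7670 × √(24/2) = 2.6569
Critical value for a one-sided test at α = 0.025: z_α = 1.960.
Power = P(Z > 1.960 − δ) = Φ(0.697) = 0.7571.
Type II error: β = 1 − power = 1 − 0.7571 = 0.2429.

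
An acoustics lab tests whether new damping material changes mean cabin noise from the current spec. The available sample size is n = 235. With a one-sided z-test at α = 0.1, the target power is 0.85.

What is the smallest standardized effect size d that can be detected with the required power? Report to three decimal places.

d ≈ 0.151

Need Φ(δ − 1.282) = 0.85, so δ = 1.282 + 1.036 = 2.318.
δ = d·√n ⇒ d = δ/√n = 2.318/√235 = 0.1512.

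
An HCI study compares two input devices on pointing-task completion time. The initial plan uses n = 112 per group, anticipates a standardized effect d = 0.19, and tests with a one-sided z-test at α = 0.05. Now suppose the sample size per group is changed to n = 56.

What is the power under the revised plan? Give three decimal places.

Power ≈ 0.261

With n = 56 per group: δ = d·√(n/2) = 0.19 × √(56/2) = 1.0054. Critical value z_{0.05} = 1.645.
Revised power = P(Z > 1.645 − δ) = Φ(-0.639) = 0.2613.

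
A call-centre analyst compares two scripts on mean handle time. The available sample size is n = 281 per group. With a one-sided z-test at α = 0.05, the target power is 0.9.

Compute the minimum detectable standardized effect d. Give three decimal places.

Need Φ(δ − 1.645) = 0.9, so δ = 1.645 + 1.282 = 2.926.
δ = d·√(n/2) ⇒ d = δ/√(n/2) = 2.926/√(281/2) = 0.2469.

d ≈ 0.247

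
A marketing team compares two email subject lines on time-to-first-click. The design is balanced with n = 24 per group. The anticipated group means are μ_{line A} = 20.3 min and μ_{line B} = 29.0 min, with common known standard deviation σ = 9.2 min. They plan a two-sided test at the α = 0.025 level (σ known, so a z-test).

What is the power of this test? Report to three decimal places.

Standardized effect: d = |μ_{line A} − μ_{line B}| / σ = |20.3 − 29.0| / 9.2 = 0.9457
Noncentrality parameter: δ = d·√(n/2) = 0.9457 × √(24/2) = 3.2758
Two-sided α = 0.025 → critical value z_{0.0125} = 2.241.
Power = Φ(δ − 2.241) + Φ(−δ − 2.241) = Φ(1.034) + Φ(-5.517) = 0.8495 + 0.0000 = 0.8495.

Power ≈ 0.850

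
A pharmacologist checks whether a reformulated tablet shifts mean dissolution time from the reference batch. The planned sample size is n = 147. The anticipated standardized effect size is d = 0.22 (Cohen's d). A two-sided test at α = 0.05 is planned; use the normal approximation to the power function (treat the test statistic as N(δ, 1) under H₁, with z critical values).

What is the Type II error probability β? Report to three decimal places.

Noncentrality parameter: δ = d·√n = 0.22 × √147 = 2.6674
Critical value for a two-sided test at α = 0.05: z_{α/2} = 1.960.
Power = Φ(δ − 1.960) + Φ(−δ − 1.960) = Φ(0.707) + Φ(-4.627) = 0.7603 + 0.0000 = 0.7603.
Type II error: β = 1 − power = 1 − 0.7603 = 0.2397.

β ≈ 0.240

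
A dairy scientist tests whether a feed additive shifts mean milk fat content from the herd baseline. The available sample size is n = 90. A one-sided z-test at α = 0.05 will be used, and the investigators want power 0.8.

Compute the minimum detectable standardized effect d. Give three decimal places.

Need Φ(δ − 1.645) = 0.8, so δ = 1.645 + 0.842 = 2.486.
δ = d·√n ⇒ d = δ/√n = 2.486/√90 = 0.2621.

d ≈ 0.262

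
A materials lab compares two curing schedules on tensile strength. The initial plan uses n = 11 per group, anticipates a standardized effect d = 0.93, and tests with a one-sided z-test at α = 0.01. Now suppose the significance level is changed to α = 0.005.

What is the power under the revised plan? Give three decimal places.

Power ≈ 0.347

δ = d·√(n/2) = 0.93 × √(11/2) = 2.1810 (unchanged). New critical value: z_{0.005} = 2.576.
Revised power = Φ(δ − 2.576) = Φ(-0.395) = 0.3465.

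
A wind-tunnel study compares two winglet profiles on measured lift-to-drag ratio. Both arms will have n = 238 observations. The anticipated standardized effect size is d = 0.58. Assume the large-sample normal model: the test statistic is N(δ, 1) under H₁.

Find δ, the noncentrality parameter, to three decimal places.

δ ≈ 6.327

The noncentrality parameter scales effect size by the design's sample-size factor: δ = d·√(n/2) = 0.58 × √(238/2) = 6.3271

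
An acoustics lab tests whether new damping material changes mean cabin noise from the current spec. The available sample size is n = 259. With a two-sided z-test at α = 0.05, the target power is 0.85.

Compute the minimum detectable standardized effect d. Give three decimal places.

d ≈ 0.186

Required noncentrality: δ = z_{0.025} + z_{0.15} = 1.960 + 1.036 = 2.996.
(The second rejection-region term Φ(−δ − z_{α/2}) is negligible and dropped.)
δ = d·√n ⇒ d = δ/√n = 2.996/√259 = 0.1862.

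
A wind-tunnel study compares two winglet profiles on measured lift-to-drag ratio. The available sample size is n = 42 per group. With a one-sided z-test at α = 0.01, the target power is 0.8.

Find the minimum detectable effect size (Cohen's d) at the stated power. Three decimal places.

Need Φ(δ − 2.326) = 0.8, so δ = 2.326 + 0.842 = 3.168.
δ = d·√(n/2) ⇒ d = δ/√(n/2) = 3.168/√(42/2) = 0.6913.

d ≈ 0.691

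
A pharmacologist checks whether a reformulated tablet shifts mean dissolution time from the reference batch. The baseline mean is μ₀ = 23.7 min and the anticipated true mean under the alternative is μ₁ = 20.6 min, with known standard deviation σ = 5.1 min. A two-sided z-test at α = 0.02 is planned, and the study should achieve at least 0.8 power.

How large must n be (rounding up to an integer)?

Standardized effect: d = |μ₁ − μ₀| / σ = |20.6 − 23.7| / 5.1 = 0.6078
Set Φ(δ − 2.326) = 0.8; then δ − 2.326 = Φ⁻¹(0.8) = 0.842, giving δ = 3.168.
(Ignoring the negligible lower-tail rejection probability gives the usual closed-form inversion.)
δ = d·√n ⇒ n = (δ/d)² = (3.168 / 0.6078)² = 27.16.
Rounding up, n = 28.

n = 28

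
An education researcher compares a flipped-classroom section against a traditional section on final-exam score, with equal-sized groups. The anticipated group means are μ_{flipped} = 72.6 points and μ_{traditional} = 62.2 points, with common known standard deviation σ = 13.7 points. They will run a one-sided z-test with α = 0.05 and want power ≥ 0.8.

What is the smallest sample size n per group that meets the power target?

n = 22 per group

Standardized effect: d = |μ_{flipped} − μ_{traditional}| / σ = |72.6 − 62.2| / 13.7 = 0.7591
For power 0.8 need Φ(δ − z_{0.05}) = 0.8, so δ = z_{0.05} + z_{0.20} = 1.645 + 0.842 = 2.486.
δ = d·√(n/2) ⇒ n = 2(δ/d)² = 2 × (2.486 / 0.7591)² = 21.46.
Round up to the next whole unit.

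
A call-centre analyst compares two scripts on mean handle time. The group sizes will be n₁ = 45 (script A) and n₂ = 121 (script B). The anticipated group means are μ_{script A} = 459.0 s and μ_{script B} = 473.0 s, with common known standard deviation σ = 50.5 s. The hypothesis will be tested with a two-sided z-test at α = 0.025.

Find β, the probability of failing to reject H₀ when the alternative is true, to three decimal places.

Standardized effect: d = |μ_{script A} − μ_{script B}| / σ = |459.0 − 473.0| / 50.5 = 0.2772
Noncentrality parameter: δ = d / √(1/n₁ + 1/n₂) = 0.2772 / √(1/45 + 1/121) = 1.5877
Critical value for a two-sided test at α = 0.025: z_{α/2} = 2.241.
Power = Φ(δ − 2.241) + Φ(−δ − 2.241) = Φ(-0.654) + Φ(-3.829) = 0.2567 + 0.0001 = 0.2567.
Type II error: β = 1 − power = 1 − 0.2567 = 0.7433.

β ≈ 0.743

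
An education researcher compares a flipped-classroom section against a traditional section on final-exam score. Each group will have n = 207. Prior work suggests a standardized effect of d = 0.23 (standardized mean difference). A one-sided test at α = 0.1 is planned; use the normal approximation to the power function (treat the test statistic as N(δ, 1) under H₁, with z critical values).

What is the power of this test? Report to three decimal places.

Power ≈ 0.855

Noncentrality parameter: δ = d·√(n/2) = 0.23 × √(207/2) = 2.3399
Critical value for a one-sided test at α = 0.1: z_α = 1.282.
Power = P(Z > 1.282 − δ) = Φ(1.058) = 0.8551.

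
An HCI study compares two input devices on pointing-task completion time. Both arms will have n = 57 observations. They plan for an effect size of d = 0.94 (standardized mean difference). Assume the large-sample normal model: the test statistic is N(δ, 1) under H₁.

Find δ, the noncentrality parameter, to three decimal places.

δ = d·√(n/2) = 0.94 × √(57/2) = 5.0182

δ ≈ 5.018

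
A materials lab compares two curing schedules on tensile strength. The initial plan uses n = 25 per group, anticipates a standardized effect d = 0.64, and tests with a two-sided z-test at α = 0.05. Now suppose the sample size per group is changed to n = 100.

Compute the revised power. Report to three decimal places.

With n = 100 per group: δ = d·√(n/2) = 0.64 × √(100/2) = 4.5255. Critical value z_{0.025} = 1.960.
Revised power = Φ(δ − 1.960) + Φ(−δ − 1.960) = Φ(2.566) + Φ(-6.485) = 0.9948 + 0.0000 = 0.9948.

Power ≈ 0.995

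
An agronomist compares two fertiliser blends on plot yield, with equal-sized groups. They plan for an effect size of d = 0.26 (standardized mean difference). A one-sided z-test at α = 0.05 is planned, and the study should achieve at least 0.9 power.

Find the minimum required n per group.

n = 254 per group

Set Φ(δ − 1.645) = 0.9; then δ − 1.645 = Φ⁻¹(0.9) = 1.282, giving δ = 2.926.
δ = d·√(n/2) ⇒ n = 2(δ/d)² = 2 × (2.926 / 0.26)² = 253.37.
Rounding up, n = 254 per group.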